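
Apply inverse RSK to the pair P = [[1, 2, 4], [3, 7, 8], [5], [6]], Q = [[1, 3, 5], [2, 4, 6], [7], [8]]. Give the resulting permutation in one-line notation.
6 1 7 3 8 5 4 2

Reverse the RSK construction: for i from n down to 1, find the cell of Q containing i, remove the entry at that cell from P, and reverse-bump it up through P; the value ejected from row 1 is w(i).

Step i=8: Q has 8 at row 4, column 1; remove 6 from row 4 of P and reverse-bump: 6 enters row 3 and ejects 5; 5 enters row 2 and ejects 3; 3 enters row 1 and ejects 2. So w(8) = 2. P is now [[1, 3, 4], [5, 7, 8], [6]].
Step i=7: Q has 7 at row 3, column 1; remove 6 from row 3 of P and reverse-bump: 6 enters row 2 and ejects 5; 5 enters row 1 and ejects 4. So w(7) = 4. P is now [[1, 3, 5], [6, 7, 8]].
Step i=6: Q has 6 at row 2, column 3; remove 8 from row 2 of P and reverse-bump: 8 enters row 1 and ejects 5. So w(6) = 5. P is now [[1, 3, 8], [6, 7]].
Step i=5: Q has 5 at row 1, column 3; remove that cell from P, ejecting 8. So w(5) = 8. P is now [[1, 3], [6, 7]].
Step i=4: Q has 4 at row 2, column 2; remove 7 from row 2 of P and reverse-bump: 7 enters row 1 and ejects 3. So w(4) = 3. P is now [[1, 7], [6]].
Step i=3: Q has 3 at row 1, column 2; remove that cell from P, ejecting 7. So w(3) = 7. P is now [[1], [6]].
Step i=2: Q has 2 at row 2, column 1; remove 6 from row 2 of P and reverse-bump: 6 enters row 1 and ejects 1. So w(2) = 1. P is now [[6]].
Step i=1: Q has 1 at row 1, column 1; remove that cell from P, ejecting 6. So w(1) = 6. P is now [].

So w = 6 1 7 3 8 5 4 2.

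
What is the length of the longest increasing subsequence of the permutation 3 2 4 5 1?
3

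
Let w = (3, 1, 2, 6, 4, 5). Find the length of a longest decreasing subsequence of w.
2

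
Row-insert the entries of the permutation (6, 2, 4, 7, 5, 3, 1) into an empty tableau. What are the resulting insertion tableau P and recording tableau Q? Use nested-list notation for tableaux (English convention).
Insert each entry of the permutation into P by Schensted row insertion, recording in Q the position of each new cell.

Insert 6: appended to row 1. P = [[6]], Q = [[1]].
Insert 2: 2 bumps 6 from row 1; 6 starts row 2. P = [[2], [6]], Q = [[1], [2]].
Insert 4: appended to row 1. P = [[2, 4], [6]], Q = [[1, 3], [2]].
Insert 7: appended to row 1. P = [[2, 4, 7], [6]], Q = [[1, 3, 4], [2]].
Insert 5: 5 bumps 7 from row 1; 7 appends to row 2. P = [[2, 4, 5], [6, 7]], Q = [[1, 3, 4], [2, 5]].
Insert 3: 3 bumps 4 from row 1; 4 bumps 6 from row 2; 6 starts row 3. P = [[2, 3, 5], [4, 7], [6]], Q = [[1, 3, 4], [2, 5], [6]].
Insert 1: 1 bumps 2 from row 1; 2 bumps 4 from row 2; 4 bumps 6 from row 3; 6 starts row 4. P = [[1, 3, 5], [2, 7], [4], [6]], Q = [[1, 3, 4], [2, 5], [6], [7]].

So P = [[1, 3, 5], [2, 7], [4], [6]], Q = [[1, 3, 4], [2, 5], [6], [7]].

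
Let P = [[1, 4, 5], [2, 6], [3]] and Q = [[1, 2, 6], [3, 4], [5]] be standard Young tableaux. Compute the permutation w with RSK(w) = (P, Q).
Reverse RSK: for i = n, n-1, ..., 1, locate i in Q, remove the corresponding corner cell from P, and reverse-bump its entry up through P; the value ejected from row 1 is w(i).

So w = 3 6 2 4 1 5.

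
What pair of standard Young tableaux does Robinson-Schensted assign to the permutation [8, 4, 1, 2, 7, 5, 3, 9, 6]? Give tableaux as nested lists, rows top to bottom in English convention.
Insert each entry of the permutation into P by Schensted row insertion, recording in Q the position of each new cell.

Insert 8: appended to row 1. P = [[8]], Q = [[1]].
Insert 4: 4 bumps 8 from row 1; 8 starts row 2. P = [[4], [8]], Q = [[1], [2]].
Insert 1: 1 bumps 4 from row 1; 4 bumps 8 from row 2; 8 starts row 3. P = [[1], [4], [8]], Q = [[1], [2], [3]].
Insert 2: appended to row 1. P = [[1, 2], [4], [8]], Q = [[1, 4], [2], [3]].
Insert 7: appended to row 1. P = [[1, 2, 7], [4], [8]], Q = [[1, 4, 5], [2], [3]].
Insert 5: 5 bumps 7 from row 1; 7 appends to row 2. P = [[1, 2, 5], [4, 7], [8]], Q = [[1, 4, 5], [2, 6], [3]].
Insert 3: 3 bumps 5 from row 1; 5 bumps 7 from row 2; 7 bumps 8 from row 3; 8 starts row 4. P = [[1, 2, 3], [4, 5], [7], [8]], Q = [[1, 4, 5], [2, 6], [3], [7]].
Insert 9: appended to row 1. P = [[1, 2, 3, 9], [4, 5], [7], [8]], Q = [[1, 4, 5, 8], [2, 6], [3], [7]].
Insert 6: 6 bumps 9 from row 1; 9 appends to row 2. P = [[1, 2, 3, 6], [4, 5, 9], [7], [8]], Q = [[1, 4, 5, 8], [2, 6, 9], [3], [7]].

So P = [[1, 2, 3, 6], [4, 5, 9], [7], [8]], Q = [[1, 4, 5, 8], [2, 6, 9], [3], [7]].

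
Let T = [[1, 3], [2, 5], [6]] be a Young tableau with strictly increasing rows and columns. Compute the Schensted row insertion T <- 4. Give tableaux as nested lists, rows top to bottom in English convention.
[[1, 3, 4], [2, 5], [6]]

4 is larger than every entry of row 1, so it is appended to row 1. The new tableau is [[1, 3, 4], [2, 5], [6]].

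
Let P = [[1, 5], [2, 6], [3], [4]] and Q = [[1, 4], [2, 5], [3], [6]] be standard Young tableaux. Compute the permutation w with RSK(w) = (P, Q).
Reverse the RSK construction: for i from n down to 1, find the cell of Q containing i, remove the entry at that cell from P, and reverse-bump it up through P; the value ejected from row 1 is w(i).

Step i=6: Q has 6 at row 4, column 1; remove 4 from row 4 of P and reverse-bump: 4 enters row 3 and ejects 3; 3 enters row 2 and ejects 2; 2 enters row 1 and ejects 1. So w(6) = 1. P is now [[2, 5], [3, 6], [4]].
Step i=5: Q has 5 at row 2, column 2; remove 6 from row 2 of P and reverse-bump: 6 enters row 1 and ejects 5. So w(5) = 5. P is now [[2, 6], [3], [4]].
Step i=4: Q has 4 at row 1, column 2; remove that cell from P, ejecting 6. So w(4) = 6. P is now [[2], [3], [4]].
Step i=3: Q has 3 at row 3, column 1; remove 4 from row 3 of P and reverse-bump: 4 enters row 2 and ejects 3; 3 enters row 1 and ejects 2. So w(3) = 2. P is now [[3], [4]].
Step i=2: Q has 2 at row 2, column 1; remove 4 from row 2 of P and reverse-bump: 4 enters row 1 and ejects 3. So w(2) = 3. P is now [[4]].
Step i=1: Q has 1 at row 1, column 1; remove that cell from P, ejecting 4. So w(1) = 4. P is now [].

So w = 4 3 2 6 5 1.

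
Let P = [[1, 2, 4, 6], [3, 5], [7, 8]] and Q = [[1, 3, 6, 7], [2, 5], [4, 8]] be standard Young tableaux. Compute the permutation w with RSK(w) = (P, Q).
Reverse the RSK construction: for i from n down to 1, find the cell of Q containing i, remove the entry at that cell from P, and reverse-bump it up through P; the value ejected from row 1 is w(i).

Step i=8: Q has 8 at row 3, column 2; remove 8 from row 3 of P and reverse-bump: 8 enters row 2 and ejects 5; 5 enters row 1 and ejects 4. So w(8) = 4. P is now [[1, 2, 5, 6], [3, 8], [7]].
Step i=7: Q has 7 at row 1, column 4; remove that cell from P, ejecting 6. So w(7) = 6. P is now [[1, 2, 5], [3, 8], [7]].
Step i=6: Q has 6 at row 1, column 3; remove that cell from P, ejecting 5. So w(6) = 5. P is now [[1, 2], [3, 8], [7]].
Step i=5: Q has 5 at row 2, column 2; remove 8 from row 2 of P and reverse-bump: 8 enters row 1 and ejects 2. So w(5) = 2. P is now [[1, 8], [3], [7]].
Step i=4: Q has 4 at row 3, column 1; remove 7 from row 3 of P and reverse-bump: 7 enters row 2 and ejects 3; 3 enters row 1 and ejects 1. So w(4) = 1. P is now [[3, 8], [7]].
Step i=3: Q has 3 at row 1, column 2; remove that cell from P, ejecting 8. So w(3) = 8. P is now [[3], [7]].
Step i=2: Q has 2 at row 2, column 1; remove 7 from row 2 of P and reverse-bump: 7 enters row 1 and ejects 3. So w(2) = 3. P is now [[7]].
Step i=1: Q has 1 at row 1, column 1; remove that cell from P, ejecting 7. So w(1) = 7. P is now [].

So w = 7 3 8 1 2 5 6 4.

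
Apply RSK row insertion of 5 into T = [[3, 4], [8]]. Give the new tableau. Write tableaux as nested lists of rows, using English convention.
5 is larger than every entry of row 1, so it is appended to row 1. The new tableau is [[3, 4, 5], [8]].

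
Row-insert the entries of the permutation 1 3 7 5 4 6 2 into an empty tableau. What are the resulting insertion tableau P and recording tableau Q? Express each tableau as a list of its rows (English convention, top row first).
P = [[1, 2, 4, 6], [3], [5], [7]], Q = [[1, 2, 3, 6], [4], [5], [7]]

Insert each entry of the permutation into P by Schensted row insertion, recording in Q the position of each new cell.

Insert 1: appended to row 1. P = [[1]].
Insert 3: appended to row 1. P = [[1, 3]].
Insert 7: appended to row 1. P = [[1, 3, 7]].
Insert 5: 5 bumps 7 from row 1; 7 starts row 2. P = [[1, 3, 5], [7]].
Insert 4: 4 bumps 5 from row 1; 5 bumps 7 from row 2; 7 starts row 3. P = [[1, 3, 4], [5], [7]].
Insert 6: appended to row 1. P = [[1, 3, 4, 6], [5], [7]].
Insert 2: 2 bumps 3 from row 1; 3 bumps 5 from row 2; 5 bumps 7 from row 3; 7 starts row 4. P = [[1, 2, 4, 6], [3], [5], [7]].

So P = [[1, 2, 4, 6], [3], [5], [7]], Q = [[1, 2, 3, 6], [4], [5], [7]].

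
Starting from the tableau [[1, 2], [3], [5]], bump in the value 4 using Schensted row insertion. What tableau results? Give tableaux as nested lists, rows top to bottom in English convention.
4 is larger than every entry of row 1, so it is appended to row 1. The new tableau is [[1, 2, 4], [3], [5]].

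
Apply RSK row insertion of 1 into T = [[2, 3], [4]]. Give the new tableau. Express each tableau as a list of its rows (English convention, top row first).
[[1, 3], [2], [4]]

In row 1, 1 replaces 2 (the leftmost entry greater than 1); 2 is bumped to row 2. In row 2, 2 replaces 4 (the leftmost entry greater than 2); 4 is bumped to row 3. 4 starts a new row 3. The new tableau is [[1, 3], [2], [4]].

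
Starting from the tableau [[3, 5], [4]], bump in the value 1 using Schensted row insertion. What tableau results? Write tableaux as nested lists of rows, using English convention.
[[1, 5], [3], [4]]

In row 1, 1 replaces 3 (the leftmost entry greater than 1); 3 is bumped to row 2. In row 2, 3 replaces 4 (the leftmost entry greater than 3); 4 is bumped to row 3. 4 starts a new row 3. The new tableau is [[1, 5], [3], [4]].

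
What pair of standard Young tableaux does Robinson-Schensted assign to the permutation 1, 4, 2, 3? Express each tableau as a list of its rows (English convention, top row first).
Insert each entry of the permutation into P by Schensted row insertion, recording in Q the position of each new cell.

Insert 1: appended to row 1. P = [[1]].
Insert 4: appended to row 1. P = [[1, 4]].
Insert 2: 2 bumps 4 from row 1; 4 starts row 2. P = [[1, 2], [4]].
Insert 3: appended to row 1. P = [[1, 2, 3], [4]].

So P = [[1, 2, 3], [4]], Q = [[1, 2, 4], [3]].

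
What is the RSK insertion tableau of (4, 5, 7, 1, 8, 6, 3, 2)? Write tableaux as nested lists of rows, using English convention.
Insert 4: appended to row 1. P = [[4]].
Insert 5: appended to row 1. P = [[4, 5]].
Insert 7: appended to row 1. P = [[4, 5, 7]].
Insert 1: 1 bumps 4 from row 1; 4 starts row 2. P = [[1, 5, 7], [4]].
Insert 8: appended to row 1. P = [[1, 5, 7, 8], [4]].
Insert 6: 6 bumps 7 from row 1; 7 appends to row 2. P = [[1, 5, 6, 8], [4, 7]].
Insert 3: 3 bumps 5 from row 1; 5 bumps 7 from row 2; 7 starts row 3. P = [[1, 3, 6, 8], [4, 5], [7]].
Insert 2: 2 bumps 3 from row 1; 3 bumps 4 from row 2; 4 bumps 7 from row 3; 7 starts row 4. P = [[1, 2, 6, 8], [3, 5], [4], [7]].

So P = [[1, 2, 6, 8], [3, 5], [4], [7]].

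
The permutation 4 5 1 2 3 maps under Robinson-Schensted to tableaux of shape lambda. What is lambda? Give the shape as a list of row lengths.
Row-insert each entry into an empty tableau.

After inserting 4: P = [[4]].
After inserting 5: P = [[4, 5]].
After inserting 1: P = [[1, 5], [4]].
After inserting 2: P = [[1, 2], [4, 5]].
After inserting 3: P = [[1, 2, 3], [4, 5]].

The final insertion tableau P = [[1, 2, 3], [4, 5]] has shape [3, 2].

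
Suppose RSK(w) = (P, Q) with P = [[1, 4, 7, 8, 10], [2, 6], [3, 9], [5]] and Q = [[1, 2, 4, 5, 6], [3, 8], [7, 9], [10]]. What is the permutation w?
5 6 3 7 9 10 2 8 4 1

Reverse the RSK construction: for i from n down to 1, find the cell of Q containing i, remove the entry at that cell from P, and reverse-bump it up through P; the value ejected from row 1 is w(i).

Step i=10: Q has 10 at row 4, column 1; remove 5 from row 4 of P and reverse-bump: 5 enters row 3 and ejects 3; 3 enters row 2 and ejects 2; 2 enters row 1 and ejects 1. So w(10) = 1. P is now [[2, 4, 7, 8, 10], [3, 6], [5, 9]].
Step i=9: Q has 9 at row 3, column 2; remove 9 from row 3 of P and reverse-bump: 9 enters row 2 and ejects 6; 6 enters row 1 and ejects 4. So w(9) = 4. P is now [[2, 6, 7, 8, 10], [3, 9], [5]].
Step i=8: Q has 8 at row 2, column 2; remove 9 from row 2 of P and reverse-bump: 9 enters row 1 and ejects 8. So w(8) = 8. P is now [[2, 6, 7, 9, 10], [3], [5]].
Step i=7: Q has 7 at row 3, column 1; remove 5 from row 3 of P and reverse-bump: 5 enters row 2 and ejects 3; 3 enters row 1 and ejects 2. So w(7) = 2. P is now [[3, 6, 7, 9, 10], [5]].
Step i=6: Q has 6 at row 1, column 5; remove that cell from P, ejecting 10. So w(6) = 10. P is now [[3, 6, 7, 9], [5]].
Step i=5: Q has 5 at row 1, column 4; remove that cell from P, ejecting 9. So w(5) = 9. P is now [[3, 6, 7], [5]].
Step i=4: Q has 4 at row 1, column 3; remove that cell from P, ejecting 7. So w(4) = 7. P is now [[3, 6], [5]].
Step i=3: Q has 3 at row 2, column 1; remove 5 from row 2 of P and reverse-bump: 5 enters row 1 and ejects 3. So w(3) = 3. P is now [[5, 6]].
Step i=2: Q has 2 at row 1, column 2; remove that cell from P, ejecting 6. So w(2) = 6. P is now [[5]].
Step i=1: Q has 1 at row 1, column 1; remove that cell from P, ejecting 5. So w(1) = 5. P is now [].

So w = 5 6 3 7 9 10 2 8 4 1.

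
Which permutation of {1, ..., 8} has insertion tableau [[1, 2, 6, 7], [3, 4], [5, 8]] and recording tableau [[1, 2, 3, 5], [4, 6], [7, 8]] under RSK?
Reverse the RSK construction: for i from n down to 1, find the cell of Q containing i, remove the entry at that cell from P, and reverse-bump it up through P; the value ejected from row 1 is w(i).

Step i=8: Q has 8 at row 3, column 2; remove 8 from row 3 of P and reverse-bump: 8 enters row 2 and ejects 4; 4 enters row 1 and ejects 2. So w(8) = 2. P is now [[1, 4, 6, 7], [3, 8], [5]].
Step i=7: Q has 7 at row 3, column 1; remove 5 from row 3 of P and reverse-bump: 5 enters row 2 and ejects 3; 3 enters row 1 and ejects 1. So w(7) = 1. P is now [[3, 4, 6, 7], [5, 8]].
Step i=6: Q has 6 at row 2, column 2; remove 8 from row 2 of P and reverse-bump: 8 enters row 1 and ejects 7. So w(6) = 7. P is now [[3, 4, 6, 8], [5]].
Step i=5: Q has 5 at row 1, column 4; remove that cell from P, ejecting 8. So w(5) = 8. P is now [[3, 4, 6], [5]].
Step i=4: Q has 4 at row 2, column 1; remove 5 from row 2 of P and reverse-bump: 5 enters row 1 and ejects 4. So w(4) = 4. P is now [[3, 5, 6]].
Step i=3: Q has 3 at row 1, column 3; remove that cell from P, ejecting 6. So w(3) = 6. P is now [[3, 5]].
Step i=2: Q has 2 at row 1, column 2; remove that cell from P, ejecting 5. So w(2) = 5. P is now [[3]].
Step i=1: Q has 1 at row 1, column 1; remove that cell from P, ejecting 3. So w(1) = 3. P is now [].

So w = 3 5 6 4 8 7 1 2.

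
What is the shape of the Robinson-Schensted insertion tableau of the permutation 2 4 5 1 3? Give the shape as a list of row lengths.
[3, 2]

RSK row insertion gives P = [[1, 3, 5], [2, 4]], which has shape [3, 2].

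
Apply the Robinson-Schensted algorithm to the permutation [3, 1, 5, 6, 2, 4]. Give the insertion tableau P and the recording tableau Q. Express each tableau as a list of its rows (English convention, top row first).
P = [[1, 2, 4], [3, 5, 6]], Q = [[1, 3, 4], [2, 5, 6]]

Insert each entry of the permutation into P by Schensted row insertion, recording in Q the position of each new cell.

Insert 3: appended to row 1. P = [[3]].
Insert 1: 1 bumps 3 from row 1; 3 starts row 2. P = [[1], [3]].
Insert 5: appended to row 1. P = [[1, 5], [3]].
Insert 6: appended to row 1. P = [[1, 5, 6], [3]].
Insert 2: 2 bumps 5 from row 1; 5 appends to row 2. P = [[1, 2, 6], [3, 5]].
Insert 4: 4 bumps 6 from row 1; 6 appends to row 2. P = [[1, 2, 4], [3, 5, 6]].

So P = [[1, 2, 4], [3, 5, 6]], Q = [[1, 3, 4], [2, 5, 6]].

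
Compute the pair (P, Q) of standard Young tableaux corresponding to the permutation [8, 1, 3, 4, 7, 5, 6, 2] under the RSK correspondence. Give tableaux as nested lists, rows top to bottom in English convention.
P = [[1, 2, 4, 5, 6], [3], [7], [8]], Q = [[1, 3, 4, 5, 7], [2], [6], [8]]

Insert each entry of the permutation into P by Schensted row insertion, recording in Q the position of each new cell.

Insert 8: appended to row 1. P = [[8]], Q = [[1]].
Insert 1: 1 bumps 8 from row 1; 8 starts row 2. P = [[1], [8]], Q = [[1], [2]].
Insert 3: appended to row 1. P = [[1, 3], [8]], Q = [[1, 3], [2]].
Insert 4: appended to row 1. P = [[1, 3, 4], [8]], Q = [[1, 3, 4], [2]].
Insert 7: appended to row 1. P = [[1, 3, 4, 7], [8]], Q = [[1, 3, 4, 5], [2]].
Insert 5: 5 bumps 7 from row 1; 7 bumps 8 from row 2; 8 starts row 3. P = [[1, 3, 4, 5], [7], [8]], Q = [[1, 3, 4, 5], [2], [6]].
Insert 6: appended to row 1. P = [[1, 3, 4, 5, 6], [7], [8]], Q = [[1, 3, 4, 5, 7], [2], [6]].
Insert 2: 2 bumps 3 from row 1; 3 bumps 7 from row 2; 7 bumps 8 from row 3; 8 starts row 4. P = [[1, 2, 4, 5, 6], [3], [7], [8]], Q = [[1, 3, 4, 5, 7], [2], [6], [8]].

So P = [[1, 2, 4, 5, 6], [3], [7], [8]], Q = [[1, 3, 4, 5, 7], [2], [6], [8]].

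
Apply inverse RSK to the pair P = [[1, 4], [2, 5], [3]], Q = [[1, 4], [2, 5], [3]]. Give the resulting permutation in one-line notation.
3 2 1 5 4

Reverse the RSK construction: for i from n down to 1, find the cell of Q containing i, remove the entry at that cell from P, and reverse-bump it up through P; the value ejected from row 1 is w(i).

Step i=5: Q has 5 at row 2, column 2; remove 5 from row 2 of P and reverse-bump: 5 enters row 1 and ejects 4. So w(5) = 4. P is now [[1, 5], [2], [3]].
Step i=4: Q has 4 at row 1, column 2; remove that cell from P, ejecting 5. So w(4) = 5. P is now [[1], [2], [3]].
Step i=3: Q has 3 at row 3, column 1; remove 3 from row 3 of P and reverse-bump: 3 enters row 2 and ejects 2; 2 enters row 1 and ejects 1. So w(3) = 1. P is now [[2], [3]].
Step i=2: Q has 2 at row 2, column 1; remove 3 from row 2 of P and reverse-bump: 3 enters row 1 and ejects 2. So w(2) = 2. P is now [[3]].
Step i=1: Q has 1 at row 1, column 1; remove that cell from P, ejecting 3. So w(1) = 3. P is now [].

So w = 3 2 1 5 4.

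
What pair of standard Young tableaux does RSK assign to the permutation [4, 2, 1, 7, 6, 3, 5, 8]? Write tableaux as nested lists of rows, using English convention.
Insert each entry of the permutation into P by Schensted row insertion, recording in Q the position of each new cell.

Insert 4: appended to row 1. P = [[4]].
Insert 2: 2 bumps 4 from row 1; 4 starts row 2. P = [[2], [4]].
Insert 1: 1 bumps 2 from row 1; 2 bumps 4 from row 2; 4 starts row 3. P = [[1], [2], [4]].
Insert 7: appended to row 1. P = [[1, 7], [2], [4]].
Insert 6: 6 bumps 7 from row 1; 7 appends to row 2. P = [[1, 6], [2, 7], [4]].
Insert 3: 3 bumps 6 from row 1; 6 bumps 7 from row 2; 7 appends to row 3. P = [[1, 3], [2, 6], [4, 7]].
Insert 5: appended to row 1. P = [[1, 3, 5], [2, 6], [4, 7]].
Insert 8: appended to row 1. P = [[1, 3, 5, 8], [2, 6], [4, 7]].

So P = [[1, 3, 5, 8], [2, 6], [4, 7]], Q = [[1, 4, 7, 8], [2, 5], [3, 6]].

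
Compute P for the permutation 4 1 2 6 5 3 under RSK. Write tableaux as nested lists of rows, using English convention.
Insert 4: appended to row 1. P = [[4]].
Insert 1: 1 bumps 4 from row 1; 4 starts row 2. P = [[1], [4]].
Insert 2: appended to row 1. P = [[1, 2], [4]].
Insert 6: appended to row 1. P = [[1, 2, 6], [4]].
Insert 5: 5 bumps 6 from row 1; 6 appends to row 2. P = [[1, 2, 5], [4, 6]].
Insert 3: 3 bumps 5 from row 1; 5 bumps 6 from row 2; 6 starts row 3. P = [[1, 2, 3], [4, 5], [6]].

So P = [[1, 2, 3], [4, 5], [6]].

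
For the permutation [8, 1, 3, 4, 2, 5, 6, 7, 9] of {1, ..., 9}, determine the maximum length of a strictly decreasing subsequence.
3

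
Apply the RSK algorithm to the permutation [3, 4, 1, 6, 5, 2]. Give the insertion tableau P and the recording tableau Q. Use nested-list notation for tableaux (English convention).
Insert each entry of the permutation into P by Schensted row insertion, recording in Q the position of each new cell.

After inserting 3: P = [[3]].
After inserting 4: P = [[3, 4]].
After inserting 1: P = [[1, 4], [3]].
After inserting 6: P = [[1, 4, 6], [3]].
After inserting 5: P = [[1, 4, 5], [3, 6]].
After inserting 2: P = [[1, 2, 5], [3, 4], [6]].

So P = [[1, 2, 5], [3, 4], [6]], Q = [[1, 2, 4], [3, 5], [6]].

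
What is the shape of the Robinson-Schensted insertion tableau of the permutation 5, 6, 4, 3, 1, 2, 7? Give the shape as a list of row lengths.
[3, 2, 1, 1]

RSK row insertion gives P = [[1, 2, 7], [3, 6], [4], [5]], which has shape [3, 2, 1, 1].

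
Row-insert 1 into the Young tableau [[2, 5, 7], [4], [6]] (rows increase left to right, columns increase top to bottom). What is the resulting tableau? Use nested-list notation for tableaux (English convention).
In row 1, 1 replaces 2 (the leftmost entry greater than 1); 2 is bumped to row 2. In row 2, 2 replaces 4 (the leftmost entry greater than 2); 4 is bumped to row 3. In row 3, 4 replaces 6 (the leftmost entry greater than 4); 6 is bumped to row 4. 6 starts a new row 4. The new tableau is [[1, 5, 7], [2], [4], [6]].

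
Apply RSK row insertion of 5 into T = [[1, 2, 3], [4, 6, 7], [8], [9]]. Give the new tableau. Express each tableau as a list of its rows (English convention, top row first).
5 is larger than every entry of row 1, so it is appended to row 1. The new tableau is [[1, 2, 3, 5], [4, 6, 7], [8], [9]].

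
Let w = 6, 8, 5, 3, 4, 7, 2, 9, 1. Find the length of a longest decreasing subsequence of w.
5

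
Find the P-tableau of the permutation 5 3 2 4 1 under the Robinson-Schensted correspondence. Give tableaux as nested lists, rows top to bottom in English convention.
P = [[1, 4], [2], [3], [5]]

After inserting 5: P = [[5]].
After inserting 3: P = [[3], [5]].
After inserting 2: P = [[2], [3], [5]].
After inserting 4: P = [[2, 4], [3], [5]].
After inserting 1: P = [[1, 4], [2], [3], [5]].

So P = [[1, 4], [2], [3], [5]].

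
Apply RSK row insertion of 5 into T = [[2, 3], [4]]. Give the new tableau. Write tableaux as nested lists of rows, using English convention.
[[2, 3, 5], [4]]

5 is larger than every entry of row 1, so it is appended to row 1. The new tableau is [[2, 3, 5], [4]].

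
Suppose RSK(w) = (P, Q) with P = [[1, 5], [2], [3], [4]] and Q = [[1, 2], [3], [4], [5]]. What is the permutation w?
Reverse RSK: for i = n, n-1, ..., 1, locate i in Q, remove the corresponding corner cell from P, and reverse-bump its entry up through P; the value ejected from row 1 is w(i).

So w = 4 5 3 2 1.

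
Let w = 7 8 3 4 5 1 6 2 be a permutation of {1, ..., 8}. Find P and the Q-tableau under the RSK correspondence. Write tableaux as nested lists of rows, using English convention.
P = [[1, 2, 5, 6], [3, 4], [7, 8]], Q = [[1, 2, 5, 7], [3, 4], [6, 8]]

Insert each entry of the permutation into P by Schensted row insertion, recording in Q the position of each new cell.

After inserting 7: P = [[7]].
After inserting 8: P = [[7, 8]].
After inserting 3: P = [[3, 8], [7]].
After inserting 4: P = [[3, 4], [7, 8]].
After inserting 5: P = [[3, 4, 5], [7, 8]].
After inserting 1: P = [[1, 4, 5], [3, 8], [7]].
After inserting 6: P = [[1, 4, 5, 6], [3, 8], [7]].
After inserting 2: P = [[1, 2, 5, 6], [3, 4], [7, 8]].

So P = [[1, 2, 5, 6], [3, 4], [7, 8]], Q = [[1, 2, 5, 7], [3, 4], [6, 8]].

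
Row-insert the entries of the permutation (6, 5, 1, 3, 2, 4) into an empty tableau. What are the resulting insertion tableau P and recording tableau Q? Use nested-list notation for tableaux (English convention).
Insert each entry of the permutation into P by Schensted row insertion, recording in Q the position of each new cell.

After inserting 6: P = [[6]].
After inserting 5: P = [[5], [6]].
After inserting 1: P = [[1], [5], [6]].
After inserting 3: P = [[1, 3], [5], [6]].
After inserting 2: P = [[1, 2], [3], [5], [6]].
After inserting 4: P = [[1, 2, 4], [3], [5], [6]].

So P = [[1, 2, 4], [3], [5], [6]], Q = [[1, 4, 6], [2], [3], [5]].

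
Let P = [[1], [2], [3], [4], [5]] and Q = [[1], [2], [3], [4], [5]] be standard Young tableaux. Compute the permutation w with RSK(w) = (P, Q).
Reverse RSK: for i = n, n-1, ..., 1, locate i in Q, remove the corresponding corner cell from P, and reverse-bump its entry up through P; the value ejected from row 1 is w(i).

So w = 5 4 3 2 1.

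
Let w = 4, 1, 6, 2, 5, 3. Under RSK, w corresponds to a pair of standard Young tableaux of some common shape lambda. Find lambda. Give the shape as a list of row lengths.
[3, 2, 1]

RSK row insertion gives P = [[1, 2, 3], [4, 5], [6]], which has shape [3, 2, 1].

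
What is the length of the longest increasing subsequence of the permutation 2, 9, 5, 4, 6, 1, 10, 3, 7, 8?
5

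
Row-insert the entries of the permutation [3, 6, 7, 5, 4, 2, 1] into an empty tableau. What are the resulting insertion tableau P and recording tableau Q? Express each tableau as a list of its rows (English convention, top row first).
Insert each entry of the permutation into P by Schensted row insertion, recording in Q the position of each new cell.

Insert 3: appended to row 1. P = [[3]].
Insert 6: appended to row 1. P = [[3, 6]].
Insert 7: appended to row 1. P = [[3, 6, 7]].
Insert 5: 5 bumps 6 from row 1; 6 starts row 2. P = [[3, 5, 7], [6]].
Insert 4: 4 bumps 5 from row 1; 5 bumps 6 from row 2; 6 starts row 3. P = [[3, 4, 7], [5], [6]].
Insert 2: 2 bumps 3 from row 1; 3 bumps 5 from row 2; 5 bumps 6 from row 3; 6 starts row 4. P = [[2, 4, 7], [3], [5], [6]].
Insert 1: 1 bumps 2 from row 1; 2 bumps 3 from row 2; 3 bumps 5 from row 3; 5 bumps 6 from row 4; 6 starts row 5. P = [[1, 4, 7], [2], [3], [5], [6]].

So P = [[1, 4, 7], [2], [3], [5], [6]], Q = [[1, 2, 3], [4], [5], [6], [7]].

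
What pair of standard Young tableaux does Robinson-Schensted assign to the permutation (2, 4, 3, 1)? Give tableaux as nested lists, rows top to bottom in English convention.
P = [[1, 3], [2], [4]], Q = [[1, 2], [3], [4]]

Insert each entry of the permutation into P by Schensted row insertion, recording in Q the position of each new cell.

Insert 2: appended to row 1. P = [[2]].
Insert 4: appended to row 1. P = [[2, 4]].
Insert 3: 3 bumps 4 from row 1; 4 starts row 2. P = [[2, 3], [4]].
Insert 1: 1 bumps 2 from row 1; 2 bumps 4 from row 2; 4 starts row 3. P = [[1, 3], [2], [4]].

So P = [[1, 3], [2], [4]], Q = [[1, 2], [3], [4]].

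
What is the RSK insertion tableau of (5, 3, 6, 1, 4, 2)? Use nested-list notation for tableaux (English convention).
After inserting 5: P = [[5]].
After inserting 3: P = [[3], [5]].
After inserting 6: P = [[3, 6], [5]].
After inserting 1: P = [[1, 6], [3], [5]].
After inserting 4: P = [[1, 4], [3, 6], [5]].
After inserting 2: P = [[1, 2], [3, 4], [5, 6]].

So P = [[1, 2], [3, 4], [5, 6]].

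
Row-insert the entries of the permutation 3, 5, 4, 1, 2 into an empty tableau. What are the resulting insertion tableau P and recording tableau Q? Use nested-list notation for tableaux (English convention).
P = [[1, 2], [3, 4], [5]], Q = [[1, 2], [3, 5], [4]]

Insert each entry of the permutation into P by Schensted row insertion, recording in Q the position of each new cell.

Insert 3: appended to row 1. P = [[3]], Q = [[1]].
Insert 5: appended to row 1. P = [[3, 5]], Q = [[1, 2]].
Insert 4: 4 bumps 5 from row 1; 5 starts row 2. P = [[3, 4], [5]], Q = [[1, 2], [3]].
Insert 1: 1 bumps 3 from row 1; 3 bumps 5 from row 2; 5 starts row 3. P = [[1, 4], [3], [5]], Q = [[1, 2], [3], [4]].
Insert 2: 2 bumps 4 from row 1; 4 appends to row 2. P = [[1, 2], [3, 4], [5]], Q = [[1, 2], [3, 5], [4]].

So P = [[1, 2], [3, 4], [5]], Q = [[1, 2], [3, 5], [4]].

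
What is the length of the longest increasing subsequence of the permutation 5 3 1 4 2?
2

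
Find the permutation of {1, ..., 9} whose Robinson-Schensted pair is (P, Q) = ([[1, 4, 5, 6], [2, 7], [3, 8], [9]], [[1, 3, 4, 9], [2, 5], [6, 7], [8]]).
3 2 4 9 8 1 7 5 6

Reverse the RSK construction: for i from n down to 1, find the cell of Q containing i, remove the entry at that cell from P, and reverse-bump it up through P; the value ejected from row 1 is w(i).

Step i=9: Q has 9 at row 1, column 4; remove that cell from P, ejecting 6. So w(9) = 6. P is now [[1, 4, 5], [2, 7], [3, 8], [9]].
Step i=8: Q has 8 at row 4, column 1; remove 9 from row 4 of P and reverse-bump: 9 enters row 3 and ejects 8; 8 enters row 2 and ejects 7; 7 enters row 1 and ejects 5. So w(8) = 5. P is now [[1, 4, 7], [2, 8], [3, 9]].
Step i=7: Q has 7 at row 3, column 2; remove 9 from row 3 of P and reverse-bump: 9 enters row 2 and ejects 8; 8 enters row 1 and ejects 7. So w(7) = 7. P is now [[1, 4, 8], [2, 9], [3]].
Step i=6: Q has 6 at row 3, column 1; remove 3 from row 3 of P and reverse-bump: 3 enters row 2 and ejects 2; 2 enters row 1 and ejects 1. So w(6) = 1. P is now [[2, 4, 8], [3, 9]].
Step i=5: Q has 5 at row 2, column 2; remove 9 from row 2 of P and reverse-bump: 9 enters row 1 and ejects 8. So w(5) = 8. P is now [[2, 4, 9], [3]].
Step i=4: Q has 4 at row 1, column 3; remove that cell from P, ejecting 9. So w(4) = 9. P is now [[2, 4], [3]].
Step i=3: Q has 3 at row 1, column 2; remove that cell from P, ejecting 4. So w(3) = 4. P is now [[2], [3]].
Step i=2: Q has 2 at row 2, column 1; remove 3 from row 2 of P and reverse-bump: 3 enters row 1 and ejects 2. So w(2) = 2. P is now [[3]].
Step i=1: Q has 1 at row 1, column 1; remove that cell from P, ejecting 3. So w(1) = 3. P is now [].

So w = 3 2 4 9 8 1 7 5 6.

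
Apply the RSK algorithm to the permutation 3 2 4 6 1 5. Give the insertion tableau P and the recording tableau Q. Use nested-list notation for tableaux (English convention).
P = [[1, 4, 5], [2, 6], [3]], Q = [[1, 3, 4], [2, 6], [5]]

Insert each entry of the permutation into P by Schensted row insertion, recording in Q the position of each new cell.

Insert 3: appended to row 1. P = [[3]], Q = [[1]].
Insert 2: 2 bumps 3 from row 1; 3 starts row 2. P = [[2], [3]], Q = [[1], [2]].
Insert 4: appended to row 1. P = [[2, 4], [3]], Q = [[1, 3], [2]].
Insert 6: appended to row 1. P = [[2, 4, 6], [3]], Q = [[1, 3, 4], [2]].
Insert 1: 1 bumps 2 from row 1; 2 bumps 3 from row 2; 3 starts row 3. P = [[1, 4, 6], [2], [3]], Q = [[1, 3, 4], [2], [5]].
Insert 5: 5 bumps 6 from row 1; 6 appends to row 2. P = [[1, 4, 5], [2, 6], [3]], Q = [[1, 3, 4], [2, 6], [5]].

So P = [[1, 4, 5], [2, 6], [3]], Q = [[1, 3, 4], [2, 6], [5]].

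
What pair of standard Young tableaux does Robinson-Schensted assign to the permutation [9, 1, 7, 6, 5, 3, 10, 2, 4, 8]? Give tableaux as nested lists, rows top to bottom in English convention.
P = [[1, 2, 4, 8], [3, 10], [5], [6], [7], [9]], Q = [[1, 3, 7, 10], [2, 9], [4], [5], [6], [8]]

Insert each entry of the permutation into P by Schensted row insertion, recording in Q the position of each new cell.

Insert 9: appended to row 1. P = [[9]].
Insert 1: 1 bumps 9 from row 1; 9 starts row 2. P = [[1], [9]].
Insert 7: appended to row 1. P = [[1, 7], [9]].
Insert 6: 6 bumps 7 from row 1; 7 bumps 9 from row 2; 9 starts row 3. P = [[1, 6], [7], [9]].
Insert 5: 5 bumps 6 from row 1; 6 bumps 7 from row 2; 7 bumps 9 from row 3; 9 starts row 4. P = [[1, 5], [6], [7], [9]].
Insert 3: 3 bumps 5 from row 1; 5 bumps 6 from row 2; 6 bumps 7 from row 3; 7 bumps 9 from row 4; 9 starts row 5. P = [[1, 3], [5], [6], [7], [9]].
Insert 10: appended to row 1. P = [[1, 3, 10], [5], [6], [7], [9]].
Insert 2: 2 bumps 3 from row 1; 3 bumps 5 from row 2; 5 bumps 6 from row 3; 6 bumps 7 from row 4; 7 bumps 9 from row 5; 9 starts row 6. P = [[1, 2, 10], [3], [5], [6], [7], [9]].
Insert 4: 4 bumps 10 from row 1; 10 appends to row 2. P = [[1, 2, 4], [3, 10], [5], [6], [7], [9]].
Insert 8: appended to row 1. P = [[1, 2, 4, 8], [3, 10], [5], [6], [7], [9]].

So P = [[1, 2, 4, 8], [3, 10], [5], [6], [7], [9]], Q = [[1, 3, 7, 10], [2, 9], [4], [5], [6], [8]].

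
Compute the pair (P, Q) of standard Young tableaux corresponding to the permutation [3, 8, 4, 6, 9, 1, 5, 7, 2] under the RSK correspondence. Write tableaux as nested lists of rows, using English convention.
P = [[1, 2, 5, 7], [3, 4, 9], [6], [8]], Q = [[1, 2, 4, 5], [3, 7, 8], [6], [9]]

Insert each entry of the permutation into P by Schensted row insertion, recording in Q the position of each new cell.

Insert 3: appended to row 1. P = [[3]], Q = [[1]].
Insert 8: appended to row 1. P = [[3, 8]], Q = [[1, 2]].
Insert 4: 4 bumps 8 from row 1; 8 starts row 2. P = [[3, 4], [8]], Q = [[1, 2], [3]].
Insert 6: appended to row 1. P = [[3, 4, 6], [8]], Q = [[1, 2, 4], [3]].
Insert 9: appended to row 1. P = [[3, 4, 6, 9], [8]], Q = [[1, 2, 4, 5], [3]].
Insert 1: 1 bumps 3 from row 1; 3 bumps 8 from row 2; 8 starts row 3. P = [[1, 4, 6, 9], [3], [8]], Q = [[1, 2, 4, 5], [3], [6]].
Insert 5: 5 bumps 6 from row 1; 6 appends to row 2. P = [[1, 4, 5, 9], [3, 6], [8]], Q = [[1, 2, 4, 5], [3, 7], [6]].
Insert 7: 7 bumps 9 from row 1; 9 appends to row 2. P = [[1, 4, 5, 7], [3, 6, 9], [8]], Q = [[1, 2, 4, 5], [3, 7, 8], [6]].
Insert 2: 2 bumps 4 from row 1; 4 bumps 6 from row 2; 6 bumps 8 from row 3; 8 starts row 4. P = [[1, 2, 5, 7], [3, 4, 9], [6], [8]], Q = [[1, 2, 4, 5], [3, 7, 8], [6], [9]].

So P = [[1, 2, 5, 7], [3, 4, 9], [6], [8]], Q = [[1, 2, 4, 5], [3, 7, 8], [6], [9]].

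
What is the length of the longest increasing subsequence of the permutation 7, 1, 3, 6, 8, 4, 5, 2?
4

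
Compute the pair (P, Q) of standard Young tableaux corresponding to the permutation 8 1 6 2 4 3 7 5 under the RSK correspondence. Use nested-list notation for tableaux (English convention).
Insert each entry of the permutation into P by Schensted row insertion, recording in Q the position of each new cell.

After inserting 8: P = [[8]].
After inserting 1: P = [[1], [8]].
After inserting 6: P = [[1, 6], [8]].
After inserting 2: P = [[1, 2], [6], [8]].
After inserting 4: P = [[1, 2, 4], [6], [8]].
After inserting 3: P = [[1, 2, 3], [4], [6], [8]].
After inserting 7: P = [[1, 2, 3, 7], [4], [6], [8]].
After inserting 5: P = [[1, 2, 3, 5], [4, 7], [6], [8]].

So P = [[1, 2, 3, 5], [4, 7], [6], [8]], Q = [[1, 3, 5, 7], [2, 8], [4], [6]].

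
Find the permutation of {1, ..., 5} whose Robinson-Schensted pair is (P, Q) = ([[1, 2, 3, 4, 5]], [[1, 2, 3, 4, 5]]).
1 2 3 4 5

Reverse the RSK construction: for i from n down to 1, find the cell of Q containing i, remove the entry at that cell from P, and reverse-bump it up through P; the value ejected from row 1 is w(i).

Step i=5: Q has 5 at row 1, column 5; remove that cell from P, ejecting 5. So w(5) = 5. P is now [[1, 2, 3, 4]].
Step i=4: Q has 4 at row 1, column 4; remove that cell from P, ejecting 4. So w(4) = 4. P is now [[1, 2, 3]].
Step i=3: Q has 3 at row 1, column 3; remove that cell from P, ejecting 3. So w(3) = 3. P is now [[1, 2]].
Step i=2: Q has 2 at row 1, column 2; remove that cell from P, ejecting 2. So w(2) = 2. P is now [[1]].
Step i=1: Q has 1 at row 1, column 1; remove that cell from P, ejecting 1. So w(1) = 1. P is now [].

So w = 1 2 3 4 5.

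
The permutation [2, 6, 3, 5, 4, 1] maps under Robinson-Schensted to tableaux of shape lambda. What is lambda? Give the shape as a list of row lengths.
[3, 1, 1, 1]

RSK row insertion gives P = [[1, 3, 4], [2], [5], [6]], which has shape [3, 1, 1, 1].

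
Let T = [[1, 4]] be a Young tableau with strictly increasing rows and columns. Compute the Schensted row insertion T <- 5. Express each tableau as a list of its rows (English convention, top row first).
5 is larger than every entry of row 1, so it is appended to row 1. The new tableau is [[1, 4, 5]].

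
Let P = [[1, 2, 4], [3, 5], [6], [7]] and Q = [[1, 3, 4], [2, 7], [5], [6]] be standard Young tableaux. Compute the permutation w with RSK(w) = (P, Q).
7 1 3 6 5 2 4

Reverse the RSK construction: for i from n down to 1, find the cell of Q containing i, remove the entry at that cell from P, and reverse-bump it up through P; the value ejected from row 1 is w(i).

Step i=7: Q has 7 at row 2, column 2; remove 5 from row 2 of P and reverse-bump: 5 enters row 1 and ejects 4. So w(7) = 4. P is now [[1, 2, 5], [3], [6], [7]].
Step i=6: Q has 6 at row 4, column 1; remove 7 from row 4 of P and reverse-bump: 7 enters row 3 and ejects 6; 6 enters row 2 and ejects 3; 3 enters row 1 and ejects 2. So w(6) = 2. P is now [[1, 3, 5], [6], [7]].
Step i=5: Q has 5 at row 3, column 1; remove 7 from row 3 of P and reverse-bump: 7 enters row 2 and ejects 6; 6 enters row 1 and ejects 5. So w(5) = 5. P is now [[1, 3, 6], [7]].
Step i=4: Q has 4 at row 1, column 3; remove that cell from P, ejecting 6. So w(4) = 6. P is now [[1, 3], [7]].
Step i=3: Q has 3 at row 1, column 2; remove that cell from P, ejecting 3. So w(3) = 3. P is now [[1], [7]].
Step i=2: Q has 2 at row 2, column 1; remove 7 from row 2 of P and reverse-bump: 7 enters row 1 and ejects 1. So w(2) = 1. P is now [[7]].
Step i=1: Q has 1 at row 1, column 1; remove that cell from P, ejecting 7. So w(1) = 7. P is now [].

So w = 7 1 3 6 5 2 4.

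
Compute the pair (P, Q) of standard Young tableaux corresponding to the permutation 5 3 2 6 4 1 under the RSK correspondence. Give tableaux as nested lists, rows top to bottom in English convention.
P = [[1, 4], [2, 6], [3], [5]], Q = [[1, 4], [2, 5], [3], [6]]

Insert each entry of the permutation into P by Schensted row insertion, recording in Q the position of each new cell.

Insert 5: appended to row 1. P = [[5]].
Insert 3: 3 bumps 5 from row 1; 5 starts row 2. P = [[3], [5]].
Insert 2: 2 bumps 3 from row 1; 3 bumps 5 from row 2; 5 starts row 3. P = [[2], [3], [5]].
Insert 6: appended to row 1. P = [[2, 6], [3], [5]].
Insert 4: 4 bumps 6 from row 1; 6 appends to row 2. P = [[2, 4], [3, 6], [5]].
Insert 1: 1 bumps 2 from row 1; 2 bumps 3 from row 2; 3 bumps 5 from row 3; 5 starts row 4. P = [[1, 4], [2, 6], [3], [5]].

So P = [[1, 4], [2, 6], [3], [5]], Q = [[1, 4], [2, 5], [3], [6]].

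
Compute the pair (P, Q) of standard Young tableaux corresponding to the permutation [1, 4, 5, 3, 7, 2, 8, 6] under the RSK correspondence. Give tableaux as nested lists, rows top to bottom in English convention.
P = [[1, 2, 5, 6, 8], [3, 7], [4]], Q = [[1, 2, 3, 5, 7], [4, 8], [6]]

Insert each entry of the permutation into P by Schensted row insertion, recording in Q the position of each new cell.

Insert 1: appended to row 1. P = [[1]].
Insert 4: appended to row 1. P = [[1, 4]].
Insert 5: appended to row 1. P = [[1, 4, 5]].
Insert 3: 3 bumps 4 from row 1; 4 starts row 2. P = [[1, 3, 5], [4]].
Insert 7: appended to row 1. P = [[1, 3, 5, 7], [4]].
Insert 2: 2 bumps 3 from row 1; 3 bumps 4 from row 2; 4 starts row 3. P = [[1, 2, 5, 7], [3], [4]].
Insert 8: appended to row 1. P = [[1, 2, 5, 7, 8], [3], [4]].
Insert 6: 6 bumps 7 from row 1; 7 appends to row 2. P = [[1, 2, 5, 6, 8], [3, 7], [4]].

So P = [[1, 2, 5, 6, 8], [3, 7], [4]], Q = [[1, 2, 3, 5, 7], [4, 8], [6]].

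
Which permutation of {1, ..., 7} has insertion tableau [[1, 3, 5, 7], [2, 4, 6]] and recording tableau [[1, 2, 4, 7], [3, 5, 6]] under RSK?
Reverse the RSK construction: for i from n down to 1, find the cell of Q containing i, remove the entry at that cell from P, and reverse-bump it up through P; the value ejected from row 1 is w(i).

Step i=7: Q has 7 at row 1, column 4; remove that cell from P, ejecting 7. So w(7) = 7. P is now [[1, 3, 5], [2, 4, 6]].
Step i=6: Q has 6 at row 2, column 3; remove 6 from row 2 of P and reverse-bump: 6 enters row 1 and ejects 5. So w(6) = 5. P is now [[1, 3, 6], [2, 4]].
Step i=5: Q has 5 at row 2, column 2; remove 4 from row 2 of P and reverse-bump: 4 enters row 1 and ejects 3. So w(5) = 3. P is now [[1, 4, 6], [2]].
Step i=4: Q has 4 at row 1, column 3; remove that cell from P, ejecting 6. So w(4) = 6. P is now [[1, 4], [2]].
Step i=3: Q has 3 at row 2, column 1; remove 2 from row 2 of P and reverse-bump: 2 enters row 1 and ejects 1. So w(3) = 1. P is now [[2, 4]].
Step i=2: Q has 2 at row 1, column 2; remove that cell from P, ejecting 4. So w(2) = 4. P is now [[2]].
Step i=1: Q has 1 at row 1, column 1; remove that cell from P, ejecting 2. So w(1) = 2. P is now [].

So w = 2 4 1 6 3 5 7.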